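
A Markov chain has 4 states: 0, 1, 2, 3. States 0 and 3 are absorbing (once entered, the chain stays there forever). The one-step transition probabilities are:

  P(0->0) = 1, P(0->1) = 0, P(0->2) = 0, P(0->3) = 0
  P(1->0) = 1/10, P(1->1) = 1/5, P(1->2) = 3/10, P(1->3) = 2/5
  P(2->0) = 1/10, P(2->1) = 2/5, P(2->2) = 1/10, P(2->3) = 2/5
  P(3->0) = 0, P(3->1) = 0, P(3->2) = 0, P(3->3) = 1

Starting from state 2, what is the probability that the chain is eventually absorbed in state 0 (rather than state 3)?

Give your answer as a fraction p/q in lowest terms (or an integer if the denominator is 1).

Answer: 1/5

Derivation:
Let a_i = P(absorbed in 0 | start in state i).
Boundary conditions: a_0 = 1, a_3 = 0.
For each transient state i, a_i = sum_j P(i->j) * a_j:
  a_1 = 1/10*a_0 + 1/5*a_1 + 3/10*a_2 + 2/5*a_3
  a_2 = 1/10*a_0 + 2/5*a_1 + 1/10*a_2 + 2/5*a_3

Substituting a_0 = 1 and a_3 = 0, rearrange to (I - Q) a = r where r[i] = P(i -> 0):
  [4/5, -3/10] . (a_1, a_2) = 1/10
  [-2/5, 9/10] . (a_1, a_2) = 1/10

Solving yields:
  a_1 = 1/5
  a_2 = 1/5

Starting state is 2, so the absorption probability is a_2 = 1/5.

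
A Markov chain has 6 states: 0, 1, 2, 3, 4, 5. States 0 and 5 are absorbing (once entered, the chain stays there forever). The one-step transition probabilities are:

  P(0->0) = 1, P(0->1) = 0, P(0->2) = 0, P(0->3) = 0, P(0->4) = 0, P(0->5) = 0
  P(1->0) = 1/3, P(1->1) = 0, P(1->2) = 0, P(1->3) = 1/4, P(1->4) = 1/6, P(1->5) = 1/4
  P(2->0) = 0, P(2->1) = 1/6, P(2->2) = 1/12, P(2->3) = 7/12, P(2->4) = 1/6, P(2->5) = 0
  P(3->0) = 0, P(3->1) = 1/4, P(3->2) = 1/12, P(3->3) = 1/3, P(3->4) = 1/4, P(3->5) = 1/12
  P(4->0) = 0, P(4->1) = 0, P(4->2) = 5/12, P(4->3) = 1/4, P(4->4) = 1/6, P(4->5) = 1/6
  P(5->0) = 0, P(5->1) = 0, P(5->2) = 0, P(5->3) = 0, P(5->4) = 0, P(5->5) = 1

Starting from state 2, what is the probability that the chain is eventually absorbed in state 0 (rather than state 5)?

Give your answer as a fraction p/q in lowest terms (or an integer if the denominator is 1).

Answer: 148/461

Derivation:
Let a_i = P(absorbed in 0 | start in state i).
Boundary conditions: a_0 = 1, a_5 = 0.
For each transient state i, a_i = sum_j P(i->j) * a_j:
  a_1 = 1/3*a_0 + 0*a_1 + 0*a_2 + 1/4*a_3 + 1/6*a_4 + 1/4*a_5
  a_2 = 0*a_0 + 1/6*a_1 + 1/12*a_2 + 7/12*a_3 + 1/6*a_4 + 0*a_5
  a_3 = 0*a_0 + 1/4*a_1 + 1/12*a_2 + 1/3*a_3 + 1/4*a_4 + 1/12*a_5
  a_4 = 0*a_0 + 0*a_1 + 5/12*a_2 + 1/4*a_3 + 1/6*a_4 + 1/6*a_5

Substituting a_0 = 1 and a_5 = 0, rearrange to (I - Q) a = r where r[i] = P(i -> 0):
  [1, 0, -1/4, -1/6] . (a_1, a_2, a_3, a_4) = 1/3
  [-1/6, 11/12, -7/12, -1/6] . (a_1, a_2, a_3, a_4) = 0
  [-1/4, -1/12, 2/3, -1/4] . (a_1, a_2, a_3, a_4) = 0
  [0, -5/12, -1/4, 5/6] . (a_1, a_2, a_3, a_4) = 0

Solving yields:
  a_1 = 208/461
  a_2 = 148/461
  a_3 = 140/461
  a_4 = 116/461

Starting state is 2, so the absorption probability is a_2 = 148/461.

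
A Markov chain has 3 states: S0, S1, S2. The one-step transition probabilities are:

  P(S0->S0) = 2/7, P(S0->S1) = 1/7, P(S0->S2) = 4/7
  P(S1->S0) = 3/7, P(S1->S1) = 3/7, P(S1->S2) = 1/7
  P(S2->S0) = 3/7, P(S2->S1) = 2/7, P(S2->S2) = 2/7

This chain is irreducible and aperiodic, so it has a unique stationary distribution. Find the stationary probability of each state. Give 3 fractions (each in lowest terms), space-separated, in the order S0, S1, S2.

The stationary distribution satisfies pi = pi * P, i.e.:
  pi_S0 = 2/7*pi_S0 + 3/7*pi_S1 + 3/7*pi_S2
  pi_S1 = 1/7*pi_S0 + 3/7*pi_S1 + 2/7*pi_S2
  pi_S2 = 4/7*pi_S0 + 1/7*pi_S1 + 2/7*pi_S2
with normalization: pi_S0 + pi_S1 + pi_S2 = 1.

Using the first 2 balance equations plus normalization, the linear system A*pi = b is:
  [-5/7, 3/7, 3/7] . pi = 0
  [1/7, -4/7, 2/7] . pi = 0
  [1, 1, 1] . pi = 1

Solving yields:
  pi_S0 = 3/8
  pi_S1 = 13/48
  pi_S2 = 17/48

Verification (pi * P):
  3/8*2/7 + 13/48*3/7 + 17/48*3/7 = 3/8 = pi_S0  (ok)
  3/8*1/7 + 13/48*3/7 + 17/48*2/7 = 13/48 = pi_S1  (ok)
  3/8*4/7 + 13/48*1/7 + 17/48*2/7 = 17/48 = pi_S2  (ok)

Answer: 3/8 13/48 17/48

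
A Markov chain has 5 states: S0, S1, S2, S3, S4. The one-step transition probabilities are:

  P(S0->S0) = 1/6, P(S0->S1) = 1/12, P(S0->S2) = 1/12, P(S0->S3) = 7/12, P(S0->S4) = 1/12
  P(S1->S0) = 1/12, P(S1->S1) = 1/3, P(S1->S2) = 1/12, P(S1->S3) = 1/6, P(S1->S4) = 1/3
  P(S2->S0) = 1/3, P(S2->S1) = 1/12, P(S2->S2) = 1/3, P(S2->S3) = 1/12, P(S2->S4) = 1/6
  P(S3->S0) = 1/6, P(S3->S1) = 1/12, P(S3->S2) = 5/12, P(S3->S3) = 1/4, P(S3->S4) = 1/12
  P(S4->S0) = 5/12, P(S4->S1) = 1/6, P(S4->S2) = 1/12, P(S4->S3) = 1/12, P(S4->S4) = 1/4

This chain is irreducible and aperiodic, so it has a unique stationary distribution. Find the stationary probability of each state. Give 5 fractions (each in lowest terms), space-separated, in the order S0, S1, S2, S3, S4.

The stationary distribution satisfies pi = pi * P, i.e.:
  pi_S0 = 1/6*pi_S0 + 1/12*pi_S1 + 1/3*pi_S2 + 1/6*pi_S3 + 5/12*pi_S4
  pi_S1 = 1/12*pi_S0 + 1/3*pi_S1 + 1/12*pi_S2 + 1/12*pi_S3 + 1/6*pi_S4
  pi_S2 = 1/12*pi_S0 + 1/12*pi_S1 + 1/3*pi_S2 + 5/12*pi_S3 + 1/12*pi_S4
  pi_S3 = 7/12*pi_S0 + 1/6*pi_S1 + 1/12*pi_S2 + 1/4*pi_S3 + 1/12*pi_S4
  pi_S4 = 1/12*pi_S0 + 1/3*pi_S1 + 1/6*pi_S2 + 1/12*pi_S3 + 1/4*pi_S4
with normalization: pi_S0 + pi_S1 + pi_S2 + pi_S3 + pi_S4 = 1.

Using the first 4 balance equations plus normalization, the linear system A*pi = b is:
  [-5/6, 1/12, 1/3, 1/6, 5/12] . pi = 0
  [1/12, -2/3, 1/12, 1/12, 1/6] . pi = 0
  [1/12, 1/12, -2/3, 5/12, 1/12] . pi = 0
  [7/12, 1/6, 1/12, -3/4, 1/12] . pi = 0
  [1, 1, 1, 1, 1] . pi = 1

Solving yields:
  pi_S0 = 3467/14852
  pi_S1 = 479/3713
  pi_S2 = 830/3713
  pi_S3 = 3757/14852
  pi_S4 = 598/3713

Verification (pi * P):
  3467/14852*1/6 + 479/3713*1/12 + 830/3713*1/3 + 3757/14852*1/6 + 598/3713*5/12 = 3467/14852 = pi_S0  (ok)
  3467/14852*1/12 + 479/3713*1/3 + 830/3713*1/12 + 3757/14852*1/12 + 598/3713*1/6 = 479/3713 = pi_S1  (ok)
  3467/14852*1/12 + 479/3713*1/12 + 830/3713*1/3 + 3757/14852*5/12 + 598/3713*1/12 = 830/3713 = pi_S2  (ok)
  3467/14852*7/12 + 479/3713*1/6 + 830/3713*1/12 + 3757/14852*1/4 + 598/3713*1/12 = 3757/14852 = pi_S3  (ok)
  3467/14852*1/12 + 479/3713*1/3 + 830/3713*1/6 + 3757/14852*1/12 + 598/3713*1/4 = 598/3713 = pi_S4  (ok)

Answer: 3467/14852 479/3713 830/3713 3757/14852 598/3713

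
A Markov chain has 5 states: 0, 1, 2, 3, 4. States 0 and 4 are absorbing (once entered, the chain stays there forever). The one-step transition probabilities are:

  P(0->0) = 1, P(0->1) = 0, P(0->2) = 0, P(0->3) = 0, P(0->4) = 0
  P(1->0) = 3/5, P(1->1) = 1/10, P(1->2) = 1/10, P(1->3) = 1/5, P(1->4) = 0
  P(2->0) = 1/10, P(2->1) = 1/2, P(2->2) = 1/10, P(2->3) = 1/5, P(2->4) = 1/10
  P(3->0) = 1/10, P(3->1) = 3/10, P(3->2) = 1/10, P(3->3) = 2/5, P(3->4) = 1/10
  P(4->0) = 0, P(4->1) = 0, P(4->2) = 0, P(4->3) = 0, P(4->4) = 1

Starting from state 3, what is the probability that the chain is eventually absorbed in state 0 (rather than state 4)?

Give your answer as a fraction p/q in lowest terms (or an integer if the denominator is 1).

Answer: 35/46

Derivation:
Let a_i = P(absorbed in 0 | start in state i).
Boundary conditions: a_0 = 1, a_4 = 0.
For each transient state i, a_i = sum_j P(i->j) * a_j:
  a_1 = 3/5*a_0 + 1/10*a_1 + 1/10*a_2 + 1/5*a_3 + 0*a_4
  a_2 = 1/10*a_0 + 1/2*a_1 + 1/10*a_2 + 1/5*a_3 + 1/10*a_4
  a_3 = 1/10*a_0 + 3/10*a_1 + 1/10*a_2 + 2/5*a_3 + 1/10*a_4

Substituting a_0 = 1 and a_4 = 0, rearrange to (I - Q) a = r where r[i] = P(i -> 0):
  [9/10, -1/10, -1/5] . (a_1, a_2, a_3) = 3/5
  [-1/2, 9/10, -1/5] . (a_1, a_2, a_3) = 1/10
  [-3/10, -1/10, 3/5] . (a_1, a_2, a_3) = 1/10

Solving yields:
  a_1 = 85/92
  a_2 = 73/92
  a_3 = 35/46

Starting state is 3, so the absorption probability is a_3 = 35/46.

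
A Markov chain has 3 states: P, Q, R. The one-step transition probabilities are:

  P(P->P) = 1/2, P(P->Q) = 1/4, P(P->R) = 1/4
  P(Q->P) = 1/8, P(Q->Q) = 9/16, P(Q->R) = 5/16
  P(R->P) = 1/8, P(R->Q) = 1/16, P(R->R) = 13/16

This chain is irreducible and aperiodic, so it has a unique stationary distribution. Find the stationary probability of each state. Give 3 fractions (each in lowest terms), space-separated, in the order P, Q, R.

The stationary distribution satisfies pi = pi * P, i.e.:
  pi_P = 1/2*pi_P + 1/8*pi_Q + 1/8*pi_R
  pi_Q = 1/4*pi_P + 9/16*pi_Q + 1/16*pi_R
  pi_R = 1/4*pi_P + 5/16*pi_Q + 13/16*pi_R
with normalization: pi_P + pi_Q + pi_R = 1.

Using the first 2 balance equations plus normalization, the linear system A*pi = b is:
  [-1/2, 1/8, 1/8] . pi = 0
  [1/4, -7/16, 1/16] . pi = 0
  [1, 1, 1] . pi = 1

Solving yields:
  pi_P = 1/5
  pi_Q = 1/5
  pi_R = 3/5

Verification (pi * P):
  1/5*1/2 + 1/5*1/8 + 3/5*1/8 = 1/5 = pi_P  (ok)
  1/5*1/4 + 1/5*9/16 + 3/5*1/16 = 1/5 = pi_Q  (ok)
  1/5*1/4 + 1/5*5/16 + 3/5*13/16 = 3/5 = pi_R  (ok)

Answer: 1/5 1/5 3/5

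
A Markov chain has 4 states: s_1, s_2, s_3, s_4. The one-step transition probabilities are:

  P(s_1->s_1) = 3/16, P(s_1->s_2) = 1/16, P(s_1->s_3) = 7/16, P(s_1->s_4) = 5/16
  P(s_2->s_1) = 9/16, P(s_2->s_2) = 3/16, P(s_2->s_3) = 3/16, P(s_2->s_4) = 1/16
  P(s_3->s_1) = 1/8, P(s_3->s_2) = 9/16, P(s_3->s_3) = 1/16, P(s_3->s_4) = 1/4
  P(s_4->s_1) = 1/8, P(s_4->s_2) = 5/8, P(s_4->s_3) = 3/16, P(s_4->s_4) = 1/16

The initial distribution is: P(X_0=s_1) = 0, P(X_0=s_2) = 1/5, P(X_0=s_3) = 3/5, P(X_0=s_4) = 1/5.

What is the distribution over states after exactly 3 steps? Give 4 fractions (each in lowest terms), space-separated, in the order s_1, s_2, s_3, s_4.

Answer: 5523/20480 5891/20480 159/640 1989/10240

Derivation:
Propagating the distribution step by step (d_{t+1} = d_t * P):
d_0 = (s_1=0, s_2=1/5, s_3=3/5, s_4=1/5)
  d_1[s_1] = 0*3/16 + 1/5*9/16 + 3/5*1/8 + 1/5*1/8 = 17/80
  d_1[s_2] = 0*1/16 + 1/5*3/16 + 3/5*9/16 + 1/5*5/8 = 1/2
  d_1[s_3] = 0*7/16 + 1/5*3/16 + 3/5*1/16 + 1/5*3/16 = 9/80
  d_1[s_4] = 0*5/16 + 1/5*1/16 + 3/5*1/4 + 1/5*1/16 = 7/40
d_1 = (s_1=17/80, s_2=1/2, s_3=9/80, s_4=7/40)
  d_2[s_1] = 17/80*3/16 + 1/2*9/16 + 9/80*1/8 + 7/40*1/8 = 457/1280
  d_2[s_2] = 17/80*1/16 + 1/2*3/16 + 9/80*9/16 + 7/40*5/8 = 179/640
  d_2[s_3] = 17/80*7/16 + 1/2*3/16 + 9/80*1/16 + 7/40*3/16 = 29/128
  d_2[s_4] = 17/80*5/16 + 1/2*1/16 + 9/80*1/4 + 7/40*1/16 = 35/256
d_2 = (s_1=457/1280, s_2=179/640, s_3=29/128, s_4=35/256)
  d_3[s_1] = 457/1280*3/16 + 179/640*9/16 + 29/128*1/8 + 35/256*1/8 = 5523/20480
  d_3[s_2] = 457/1280*1/16 + 179/640*3/16 + 29/128*9/16 + 35/256*5/8 = 5891/20480
  d_3[s_3] = 457/1280*7/16 + 179/640*3/16 + 29/128*1/16 + 35/256*3/16 = 159/640
  d_3[s_4] = 457/1280*5/16 + 179/640*1/16 + 29/128*1/4 + 35/256*1/16 = 1989/10240
d_3 = (s_1=5523/20480, s_2=5891/20480, s_3=159/640, s_4=1989/10240)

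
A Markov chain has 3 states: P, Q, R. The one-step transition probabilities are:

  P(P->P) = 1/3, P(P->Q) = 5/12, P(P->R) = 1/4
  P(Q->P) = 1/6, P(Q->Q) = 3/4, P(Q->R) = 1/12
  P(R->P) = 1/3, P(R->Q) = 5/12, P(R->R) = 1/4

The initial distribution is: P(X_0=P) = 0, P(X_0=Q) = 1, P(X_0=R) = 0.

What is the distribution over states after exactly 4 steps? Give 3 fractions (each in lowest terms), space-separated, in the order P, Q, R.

Answer: 49/216 17/27 31/216

Derivation:
Propagating the distribution step by step (d_{t+1} = d_t * P):
d_0 = (P=0, Q=1, R=0)
  d_1[P] = 0*1/3 + 1*1/6 + 0*1/3 = 1/6
  d_1[Q] = 0*5/12 + 1*3/4 + 0*5/12 = 3/4
  d_1[R] = 0*1/4 + 1*1/12 + 0*1/4 = 1/12
d_1 = (P=1/6, Q=3/4, R=1/12)
  d_2[P] = 1/6*1/3 + 3/4*1/6 + 1/12*1/3 = 5/24
  d_2[Q] = 1/6*5/12 + 3/4*3/4 + 1/12*5/12 = 2/3
  d_2[R] = 1/6*1/4 + 3/4*1/12 + 1/12*1/4 = 1/8
d_2 = (P=5/24, Q=2/3, R=1/8)
  d_3[P] = 5/24*1/3 + 2/3*1/6 + 1/8*1/3 = 2/9
  d_3[Q] = 5/24*5/12 + 2/3*3/4 + 1/8*5/12 = 23/36
  d_3[R] = 5/24*1/4 + 2/3*1/12 + 1/8*1/4 = 5/36
d_3 = (P=2/9, Q=23/36, R=5/36)
  d_4[P] = 2/9*1/3 + 23/36*1/6 + 5/36*1/3 = 49/216
  d_4[Q] = 2/9*5/12 + 23/36*3/4 + 5/36*5/12 = 17/27
  d_4[R] = 2/9*1/4 + 23/36*1/12 + 5/36*1/4 = 31/216
d_4 = (P=49/216, Q=17/27, R=31/216)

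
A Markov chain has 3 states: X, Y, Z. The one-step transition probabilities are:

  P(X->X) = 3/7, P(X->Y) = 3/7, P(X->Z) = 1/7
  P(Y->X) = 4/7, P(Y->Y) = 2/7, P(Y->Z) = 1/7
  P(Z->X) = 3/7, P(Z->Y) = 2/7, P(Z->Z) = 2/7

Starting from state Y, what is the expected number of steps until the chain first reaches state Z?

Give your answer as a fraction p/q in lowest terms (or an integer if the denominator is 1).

Answer: 7

Derivation:
Let h_i = expected steps to first reach Z from state i.
Boundary: h_Z = 0.
First-step equations for the other states:
  h_X = 1 + 3/7*h_X + 3/7*h_Y + 1/7*h_Z
  h_Y = 1 + 4/7*h_X + 2/7*h_Y + 1/7*h_Z

Substituting h_Z = 0 and rearranging gives the linear system (I - Q) h = 1:
  [4/7, -3/7] . (h_X, h_Y) = 1
  [-4/7, 5/7] . (h_X, h_Y) = 1

Solving yields:
  h_X = 7
  h_Y = 7

Starting state is Y, so the expected hitting time is h_Y = 7.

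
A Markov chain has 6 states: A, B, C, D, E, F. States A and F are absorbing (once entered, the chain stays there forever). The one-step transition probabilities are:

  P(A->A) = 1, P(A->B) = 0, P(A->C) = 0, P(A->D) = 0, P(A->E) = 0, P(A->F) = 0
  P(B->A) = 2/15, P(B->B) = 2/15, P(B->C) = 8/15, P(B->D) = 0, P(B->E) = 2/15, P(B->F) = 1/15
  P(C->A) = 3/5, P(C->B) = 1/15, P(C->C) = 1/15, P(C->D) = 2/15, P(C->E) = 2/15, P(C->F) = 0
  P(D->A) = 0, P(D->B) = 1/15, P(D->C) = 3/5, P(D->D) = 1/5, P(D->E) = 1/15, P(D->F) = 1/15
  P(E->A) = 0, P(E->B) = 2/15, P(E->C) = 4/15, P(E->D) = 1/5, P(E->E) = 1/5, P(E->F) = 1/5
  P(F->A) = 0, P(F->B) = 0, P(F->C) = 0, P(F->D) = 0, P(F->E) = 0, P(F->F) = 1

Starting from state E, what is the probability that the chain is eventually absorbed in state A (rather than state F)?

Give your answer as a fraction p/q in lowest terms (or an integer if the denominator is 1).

Let a_i = P(absorbed in A | start in state i).
Boundary conditions: a_A = 1, a_F = 0.
For each transient state i, a_i = sum_j P(i->j) * a_j:
  a_B = 2/15*a_A + 2/15*a_B + 8/15*a_C + 0*a_D + 2/15*a_E + 1/15*a_F
  a_C = 3/5*a_A + 1/15*a_B + 1/15*a_C + 2/15*a_D + 2/15*a_E + 0*a_F
  a_D = 0*a_A + 1/15*a_B + 3/5*a_C + 1/5*a_D + 1/15*a_E + 1/15*a_F
  a_E = 0*a_A + 2/15*a_B + 4/15*a_C + 1/5*a_D + 1/5*a_E + 1/5*a_F

Substituting a_A = 1 and a_F = 0, rearrange to (I - Q) a = r where r[i] = P(i -> A):
  [13/15, -8/15, 0, -2/15] . (a_B, a_C, a_D, a_E) = 2/15
  [-1/15, 14/15, -2/15, -2/15] . (a_B, a_C, a_D, a_E) = 3/5
  [-1/15, -3/5, 4/5, -1/15] . (a_B, a_C, a_D, a_E) = 0
  [-2/15, -4/15, -1/5, 4/5] . (a_B, a_C, a_D, a_E) = 0

Solving yields:
  a_B = 7351/9083
  a_C = 16457/18166
  a_D = 7266/9083
  a_E = 11569/18166

Starting state is E, so the absorption probability is a_E = 11569/18166.

Answer: 11569/18166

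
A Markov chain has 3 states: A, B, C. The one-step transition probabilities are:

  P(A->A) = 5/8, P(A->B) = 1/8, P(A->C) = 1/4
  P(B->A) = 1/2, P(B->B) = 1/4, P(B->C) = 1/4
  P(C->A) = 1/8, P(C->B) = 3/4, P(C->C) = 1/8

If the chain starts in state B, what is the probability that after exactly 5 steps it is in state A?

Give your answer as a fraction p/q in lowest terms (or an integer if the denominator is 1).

Computing P^5 by repeated multiplication:
P^1 =
  A: [5/8, 1/8, 1/4]
  B: [1/2, 1/4, 1/4]
  C: [1/8, 3/4, 1/8]
P^2 =
  A: [31/64, 19/64, 7/32]
  B: [15/32, 5/16, 7/32]
  C: [15/32, 19/64, 15/64]
P^3 =
  A: [245/512, 153/512, 57/256]
  B: [61/128, 77/256, 57/256]
  C: [241/512, 79/256, 113/512]
P^4 =
  A: [1951/4096, 1235/4096, 455/2048]
  B: [975/2048, 309/1024, 455/2048]
  C: [975/2048, 1235/4096, 911/4096]
P^5 =
  A: [15605/32768, 9881/32768, 3641/16384]
  B: [3901/8192, 4941/16384, 3641/16384]
  C: [15601/32768, 4943/16384, 7281/32768]

(P^5)[B -> A] = 3901/8192

Answer: 3901/8192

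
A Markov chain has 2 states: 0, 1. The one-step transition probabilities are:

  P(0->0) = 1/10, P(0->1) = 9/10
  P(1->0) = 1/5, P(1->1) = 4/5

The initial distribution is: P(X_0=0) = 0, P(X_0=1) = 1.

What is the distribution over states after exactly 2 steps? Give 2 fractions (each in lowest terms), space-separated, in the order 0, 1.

Answer: 9/50 41/50

Derivation:
Propagating the distribution step by step (d_{t+1} = d_t * P):
d_0 = (0=0, 1=1)
  d_1[0] = 0*1/10 + 1*1/5 = 1/5
  d_1[1] = 0*9/10 + 1*4/5 = 4/5
d_1 = (0=1/5, 1=4/5)
  d_2[0] = 1/5*1/10 + 4/5*1/5 = 9/50
  d_2[1] = 1/5*9/10 + 4/5*4/5 = 41/50
d_2 = (0=9/50, 1=41/50)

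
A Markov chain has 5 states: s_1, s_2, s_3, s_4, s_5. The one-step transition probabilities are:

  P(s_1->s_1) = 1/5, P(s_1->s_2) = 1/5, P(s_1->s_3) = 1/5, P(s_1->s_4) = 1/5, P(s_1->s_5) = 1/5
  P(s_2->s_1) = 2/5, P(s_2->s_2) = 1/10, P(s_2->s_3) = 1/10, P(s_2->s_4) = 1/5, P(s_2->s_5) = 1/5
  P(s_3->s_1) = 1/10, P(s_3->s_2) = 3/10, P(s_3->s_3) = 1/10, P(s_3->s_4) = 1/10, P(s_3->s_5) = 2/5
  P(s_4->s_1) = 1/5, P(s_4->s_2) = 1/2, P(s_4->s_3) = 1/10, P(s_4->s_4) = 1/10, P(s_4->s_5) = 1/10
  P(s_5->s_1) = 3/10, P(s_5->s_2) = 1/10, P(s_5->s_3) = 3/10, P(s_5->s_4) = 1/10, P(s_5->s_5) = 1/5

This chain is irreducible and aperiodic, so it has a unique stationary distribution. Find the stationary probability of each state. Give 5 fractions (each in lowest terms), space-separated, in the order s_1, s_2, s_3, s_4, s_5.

The stationary distribution satisfies pi = pi * P, i.e.:
  pi_s_1 = 1/5*pi_s_1 + 2/5*pi_s_2 + 1/10*pi_s_3 + 1/5*pi_s_4 + 3/10*pi_s_5
  pi_s_2 = 1/5*pi_s_1 + 1/10*pi_s_2 + 3/10*pi_s_3 + 1/2*pi_s_4 + 1/10*pi_s_5
  pi_s_3 = 1/5*pi_s_1 + 1/10*pi_s_2 + 1/10*pi_s_3 + 1/10*pi_s_4 + 3/10*pi_s_5
  pi_s_4 = 1/5*pi_s_1 + 1/5*pi_s_2 + 1/10*pi_s_3 + 1/10*pi_s_4 + 1/10*pi_s_5
  pi_s_5 = 1/5*pi_s_1 + 1/5*pi_s_2 + 2/5*pi_s_3 + 1/10*pi_s_4 + 1/5*pi_s_5
with normalization: pi_s_1 + pi_s_2 + pi_s_3 + pi_s_4 + pi_s_5 = 1.

Using the first 4 balance equations plus normalization, the linear system A*pi = b is:
  [-4/5, 2/5, 1/10, 1/5, 3/10] . pi = 0
  [1/5, -9/10, 3/10, 1/2, 1/10] . pi = 0
  [1/5, 1/10, -9/10, 1/10, 3/10] . pi = 0
  [1/5, 1/5, 1/10, -9/10, 1/10] . pi = 0
  [1, 1, 1, 1, 1] . pi = 1

Solving yields:
  pi_s_1 = 1597/6427
  pi_s_2 = 1396/6427
  pi_s_3 = 1084/6427
  pi_s_4 = 942/6427
  pi_s_5 = 1408/6427

Verification (pi * P):
  1597/6427*1/5 + 1396/6427*2/5 + 1084/6427*1/10 + 942/6427*1/5 + 1408/6427*3/10 = 1597/6427 = pi_s_1  (ok)
  1597/6427*1/5 + 1396/6427*1/10 + 1084/6427*3/10 + 942/6427*1/2 + 1408/6427*1/10 = 1396/6427 = pi_s_2  (ok)
  1597/6427*1/5 + 1396/6427*1/10 + 1084/6427*1/10 + 942/6427*1/10 + 1408/6427*3/10 = 1084/6427 = pi_s_3  (ok)
  1597/6427*1/5 + 1396/6427*1/5 + 1084/6427*1/10 + 942/6427*1/10 + 1408/6427*1/10 = 942/6427 = pi_s_4  (ok)
  1597/6427*1/5 + 1396/6427*1/5 + 1084/6427*2/5 + 942/6427*1/10 + 1408/6427*1/5 = 1408/6427 = pi_s_5  (ok)

Answer: 1597/6427 1396/6427 1084/6427 942/6427 1408/6427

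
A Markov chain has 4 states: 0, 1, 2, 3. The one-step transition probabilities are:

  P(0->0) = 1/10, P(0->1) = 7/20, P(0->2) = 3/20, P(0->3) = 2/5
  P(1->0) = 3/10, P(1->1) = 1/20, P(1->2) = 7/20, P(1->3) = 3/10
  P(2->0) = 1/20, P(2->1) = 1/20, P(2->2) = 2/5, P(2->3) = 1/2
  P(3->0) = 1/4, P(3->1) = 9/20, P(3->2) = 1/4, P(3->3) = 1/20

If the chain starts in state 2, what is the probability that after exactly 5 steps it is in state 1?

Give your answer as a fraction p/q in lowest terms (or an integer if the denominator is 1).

Answer: 4439/20000

Derivation:
Computing P^5 by repeated multiplication:
P^1 =
  0: [1/10, 7/20, 3/20, 2/5]
  1: [3/10, 1/20, 7/20, 3/10]
  2: [1/20, 1/20, 2/5, 1/2]
  3: [1/4, 9/20, 1/4, 1/20]
P^2 =
  0: [89/400, 6/25, 119/400, 6/25]
  1: [11/80, 13/50, 111/400, 13/40]
  2: [33/200, 53/200, 31/100, 13/50]
  3: [37/200, 29/200, 123/400, 29/80]
P^3 =
  0: [1353/8000, 851/4000, 2371/8000, 1287/4000]
  1: [299/1600, 177/800, 2431/8000, 36/125]
  2: [353/2000, 407/2000, 613/2000, 627/2000]
  3: [21/125, 501/2000, 2337/8000, 463/1600]
P^4 =
  0: [28159/160000, 3671/16000, 47811/160000, 1183/4000]
  1: [27561/160000, 17701/80000, 47843/160000, 24597/80000]
  2: [431/2500, 4567/20000, 11947/40000, 12023/40000]
  3: [1789/10000, 4323/20000, 48331/160000, 48461/160000]
P^5 =
  0: [560989/3200000, 353757/1600000, 192107/640000, 485481/1600000]
  1: [561347/3200000, 359459/1600000, 959211/3200000, 240131/800000]
  2: [70329/400000, 4439/20000, 240317/800000, 48293/160000]
  3: [138847/800000, 89929/400000, 956913/3200000, 968267/3200000]

(P^5)[2 -> 1] = 4439/20000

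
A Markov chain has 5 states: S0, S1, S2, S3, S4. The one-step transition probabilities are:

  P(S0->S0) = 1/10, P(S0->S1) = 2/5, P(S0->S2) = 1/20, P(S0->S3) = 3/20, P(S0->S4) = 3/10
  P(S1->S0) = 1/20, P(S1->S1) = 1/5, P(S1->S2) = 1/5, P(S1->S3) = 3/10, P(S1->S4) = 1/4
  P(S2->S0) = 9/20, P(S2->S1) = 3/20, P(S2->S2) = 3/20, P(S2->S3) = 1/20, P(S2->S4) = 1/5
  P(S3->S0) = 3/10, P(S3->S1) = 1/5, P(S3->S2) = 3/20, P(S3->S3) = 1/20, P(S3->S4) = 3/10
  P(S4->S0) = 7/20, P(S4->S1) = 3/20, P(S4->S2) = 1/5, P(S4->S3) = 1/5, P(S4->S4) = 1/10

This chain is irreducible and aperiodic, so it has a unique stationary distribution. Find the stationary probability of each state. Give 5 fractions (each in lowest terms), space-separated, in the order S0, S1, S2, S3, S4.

Answer: 14074/60963 13856/60963 9125/60963 3335/20321 13903/60963

Derivation:
The stationary distribution satisfies pi = pi * P, i.e.:
  pi_S0 = 1/10*pi_S0 + 1/20*pi_S1 + 9/20*pi_S2 + 3/10*pi_S3 + 7/20*pi_S4
  pi_S1 = 2/5*pi_S0 + 1/5*pi_S1 + 3/20*pi_S2 + 1/5*pi_S3 + 3/20*pi_S4
  pi_S2 = 1/20*pi_S0 + 1/5*pi_S1 + 3/20*pi_S2 + 3/20*pi_S3 + 1/5*pi_S4
  pi_S3 = 3/20*pi_S0 + 3/10*pi_S1 + 1/20*pi_S2 + 1/20*pi_S3 + 1/5*pi_S4
  pi_S4 = 3/10*pi_S0 + 1/4*pi_S1 + 1/5*pi_S2 + 3/10*pi_S3 + 1/10*pi_S4
with normalization: pi_S0 + pi_S1 + pi_S2 + pi_S3 + pi_S4 = 1.

Using the first 4 balance equations plus normalization, the linear system A*pi = b is:
  [-9/10, 1/20, 9/20, 3/10, 7/20] . pi = 0
  [2/5, -4/5, 3/20, 1/5, 3/20] . pi = 0
  [1/20, 1/5, -17/20, 3/20, 1/5] . pi = 0
  [3/20, 3/10, 1/20, -19/20, 1/5] . pi = 0
  [1, 1, 1, 1, 1] . pi = 1

Solving yields:
  pi_S0 = 14074/60963
  pi_S1 = 13856/60963
  pi_S2 = 9125/60963
  pi_S3 = 3335/20321
  pi_S4 = 13903/60963

Verification (pi * P):
  14074/60963*1/10 + 13856/60963*1/20 + 9125/60963*9/20 + 3335/20321*3/10 + 13903/60963*7/20 = 14074/60963 = pi_S0  (ok)
  14074/60963*2/5 + 13856/60963*1/5 + 9125/60963*3/20 + 3335/20321*1/5 + 13903/60963*3/20 = 13856/60963 = pi_S1  (ok)
  14074/60963*1/20 + 13856/60963*1/5 + 9125/60963*3/20 + 3335/20321*3/20 + 13903/60963*1/5 = 9125/60963 = pi_S2  (ok)
  14074/60963*3/20 + 13856/60963*3/10 + 9125/60963*1/20 + 3335/20321*1/20 + 13903/60963*1/5 = 3335/20321 = pi_S3  (ok)
  14074/60963*3/10 + 13856/60963*1/4 + 9125/60963*1/5 + 3335/20321*3/10 + 13903/60963*1/10 = 13903/60963 = pi_S4  (ok)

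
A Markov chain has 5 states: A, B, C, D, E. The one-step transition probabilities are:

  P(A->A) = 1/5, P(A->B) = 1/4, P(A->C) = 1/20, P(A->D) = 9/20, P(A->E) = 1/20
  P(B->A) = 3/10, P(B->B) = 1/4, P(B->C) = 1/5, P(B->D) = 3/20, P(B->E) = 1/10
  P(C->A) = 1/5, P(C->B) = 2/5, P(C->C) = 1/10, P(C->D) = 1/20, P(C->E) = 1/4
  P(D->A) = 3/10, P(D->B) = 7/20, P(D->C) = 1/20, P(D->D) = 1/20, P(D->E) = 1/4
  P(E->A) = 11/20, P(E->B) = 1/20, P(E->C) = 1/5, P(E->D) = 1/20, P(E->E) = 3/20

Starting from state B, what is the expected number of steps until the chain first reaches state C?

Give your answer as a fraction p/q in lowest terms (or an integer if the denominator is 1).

Answer: 31160/3859

Derivation:
Let h_i = expected steps to first reach C from state i.
Boundary: h_C = 0.
First-step equations for the other states:
  h_A = 1 + 1/5*h_A + 1/4*h_B + 1/20*h_C + 9/20*h_D + 1/20*h_E
  h_B = 1 + 3/10*h_A + 1/4*h_B + 1/5*h_C + 3/20*h_D + 1/10*h_E
  h_D = 1 + 3/10*h_A + 7/20*h_B + 1/20*h_C + 1/20*h_D + 1/4*h_E
  h_E = 1 + 11/20*h_A + 1/20*h_B + 1/5*h_C + 1/20*h_D + 3/20*h_E

Substituting h_C = 0 and rearranging gives the linear system (I - Q) h = 1:
  [4/5, -1/4, -9/20, -1/20] . (h_A, h_B, h_D, h_E) = 1
  [-3/10, 3/4, -3/20, -1/10] . (h_A, h_B, h_D, h_E) = 1
  [-3/10, -7/20, 19/20, -1/4] . (h_A, h_B, h_D, h_E) = 1
  [-11/20, -1/20, -1/20, 17/20] . (h_A, h_B, h_D, h_E) = 1

Solving yields:
  h_A = 36560/3859
  h_B = 31160/3859
  h_D = 35540/3859
  h_E = 32120/3859

Starting state is B, so the expected hitting time is h_B = 31160/3859.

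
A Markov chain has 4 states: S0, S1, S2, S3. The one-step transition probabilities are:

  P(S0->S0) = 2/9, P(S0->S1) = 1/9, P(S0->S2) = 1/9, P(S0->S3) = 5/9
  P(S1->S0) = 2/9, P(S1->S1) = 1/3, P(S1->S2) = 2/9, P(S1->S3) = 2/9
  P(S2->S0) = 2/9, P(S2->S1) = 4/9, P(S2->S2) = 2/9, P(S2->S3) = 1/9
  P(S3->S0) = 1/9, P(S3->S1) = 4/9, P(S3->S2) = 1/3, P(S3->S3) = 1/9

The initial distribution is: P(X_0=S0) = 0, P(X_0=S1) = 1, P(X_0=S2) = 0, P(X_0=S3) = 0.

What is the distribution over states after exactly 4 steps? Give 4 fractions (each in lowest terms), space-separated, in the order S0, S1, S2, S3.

Answer: 1286/6561 83/243 496/2187 1546/6561

Derivation:
Propagating the distribution step by step (d_{t+1} = d_t * P):
d_0 = (S0=0, S1=1, S2=0, S3=0)
  d_1[S0] = 0*2/9 + 1*2/9 + 0*2/9 + 0*1/9 = 2/9
  d_1[S1] = 0*1/9 + 1*1/3 + 0*4/9 + 0*4/9 = 1/3
  d_1[S2] = 0*1/9 + 1*2/9 + 0*2/9 + 0*1/3 = 2/9
  d_1[S3] = 0*5/9 + 1*2/9 + 0*1/9 + 0*1/9 = 2/9
d_1 = (S0=2/9, S1=1/3, S2=2/9, S3=2/9)
  d_2[S0] = 2/9*2/9 + 1/3*2/9 + 2/9*2/9 + 2/9*1/9 = 16/81
  d_2[S1] = 2/9*1/9 + 1/3*1/3 + 2/9*4/9 + 2/9*4/9 = 1/3
  d_2[S2] = 2/9*1/9 + 1/3*2/9 + 2/9*2/9 + 2/9*1/3 = 2/9
  d_2[S3] = 2/9*5/9 + 1/3*2/9 + 2/9*1/9 + 2/9*1/9 = 20/81
d_2 = (S0=16/81, S1=1/3, S2=2/9, S3=20/81)
  d_3[S0] = 16/81*2/9 + 1/3*2/9 + 2/9*2/9 + 20/81*1/9 = 142/729
  d_3[S1] = 16/81*1/9 + 1/3*1/3 + 2/9*4/9 + 20/81*4/9 = 83/243
  d_3[S2] = 16/81*1/9 + 1/3*2/9 + 2/9*2/9 + 20/81*1/3 = 166/729
  d_3[S3] = 16/81*5/9 + 1/3*2/9 + 2/9*1/9 + 20/81*1/9 = 172/729
d_3 = (S0=142/729, S1=83/243, S2=166/729, S3=172/729)
  d_4[S0] = 142/729*2/9 + 83/243*2/9 + 166/729*2/9 + 172/729*1/9 = 1286/6561
  d_4[S1] = 142/729*1/9 + 83/243*1/3 + 166/729*4/9 + 172/729*4/9 = 83/243
  d_4[S2] = 142/729*1/9 + 83/243*2/9 + 166/729*2/9 + 172/729*1/3 = 496/2187
  d_4[S3] = 142/729*5/9 + 83/243*2/9 + 166/729*1/9 + 172/729*1/9 = 1546/6561
d_4 = (S0=1286/6561, S1=83/243, S2=496/2187, S3=1546/6561)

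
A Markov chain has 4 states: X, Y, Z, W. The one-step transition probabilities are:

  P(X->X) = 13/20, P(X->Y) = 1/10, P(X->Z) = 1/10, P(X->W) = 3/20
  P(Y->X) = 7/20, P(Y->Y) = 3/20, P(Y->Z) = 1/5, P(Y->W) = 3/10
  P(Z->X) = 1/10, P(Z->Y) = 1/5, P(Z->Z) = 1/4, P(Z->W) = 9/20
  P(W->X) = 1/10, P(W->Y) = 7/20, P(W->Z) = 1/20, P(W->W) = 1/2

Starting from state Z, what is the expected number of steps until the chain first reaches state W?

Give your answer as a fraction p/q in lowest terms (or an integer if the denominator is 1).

Let h_i = expected steps to first reach W from state i.
Boundary: h_W = 0.
First-step equations for the other states:
  h_X = 1 + 13/20*h_X + 1/10*h_Y + 1/10*h_Z + 3/20*h_W
  h_Y = 1 + 7/20*h_X + 3/20*h_Y + 1/5*h_Z + 3/10*h_W
  h_Z = 1 + 1/10*h_X + 1/5*h_Y + 1/4*h_Z + 9/20*h_W

Substituting h_W = 0 and rearranging gives the linear system (I - Q) h = 1:
  [7/20, -1/10, -1/10] . (h_X, h_Y, h_Z) = 1
  [-7/20, 17/20, -1/5] . (h_X, h_Y, h_Z) = 1
  [-1/10, -1/5, 3/4] . (h_X, h_Y, h_Z) = 1

Solving yields:
  h_X = 6380/1323
  h_Y = 5120/1323
  h_Z = 3980/1323

Starting state is Z, so the expected hitting time is h_Z = 3980/1323.

Answer: 3980/1323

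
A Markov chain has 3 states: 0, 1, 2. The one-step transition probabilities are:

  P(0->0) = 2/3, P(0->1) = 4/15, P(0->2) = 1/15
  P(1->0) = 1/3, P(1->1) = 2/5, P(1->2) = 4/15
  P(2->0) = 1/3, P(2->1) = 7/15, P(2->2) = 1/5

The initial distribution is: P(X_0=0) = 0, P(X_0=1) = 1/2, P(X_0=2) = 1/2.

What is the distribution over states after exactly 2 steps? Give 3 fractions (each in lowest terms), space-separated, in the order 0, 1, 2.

Answer: 4/9 167/450 83/450

Derivation:
Propagating the distribution step by step (d_{t+1} = d_t * P):
d_0 = (0=0, 1=1/2, 2=1/2)
  d_1[0] = 0*2/3 + 1/2*1/3 + 1/2*1/3 = 1/3
  d_1[1] = 0*4/15 + 1/2*2/5 + 1/2*7/15 = 13/30
  d_1[2] = 0*1/15 + 1/2*4/15 + 1/2*1/5 = 7/30
d_1 = (0=1/3, 1=13/30, 2=7/30)
  d_2[0] = 1/3*2/3 + 13/30*1/3 + 7/30*1/3 = 4/9
  d_2[1] = 1/3*4/15 + 13/30*2/5 + 7/30*7/15 = 167/450
  d_2[2] = 1/3*1/15 + 13/30*4/15 + 7/30*1/5 = 83/450
d_2 = (0=4/9, 1=167/450, 2=83/450)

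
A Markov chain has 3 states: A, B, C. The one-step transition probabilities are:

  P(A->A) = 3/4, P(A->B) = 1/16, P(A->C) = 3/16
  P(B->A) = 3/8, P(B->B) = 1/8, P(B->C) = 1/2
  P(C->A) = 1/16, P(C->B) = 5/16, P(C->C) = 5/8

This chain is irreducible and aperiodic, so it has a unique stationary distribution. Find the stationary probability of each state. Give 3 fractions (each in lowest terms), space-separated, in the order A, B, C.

The stationary distribution satisfies pi = pi * P, i.e.:
  pi_A = 3/4*pi_A + 3/8*pi_B + 1/16*pi_C
  pi_B = 1/16*pi_A + 1/8*pi_B + 5/16*pi_C
  pi_C = 3/16*pi_A + 1/2*pi_B + 5/8*pi_C
with normalization: pi_A + pi_B + pi_C = 1.

Using the first 2 balance equations plus normalization, the linear system A*pi = b is:
  [-1/4, 3/8, 1/16] . pi = 0
  [1/16, -7/8, 5/16] . pi = 0
  [1, 1, 1] . pi = 1

Solving yields:
  pi_A = 44/115
  pi_B = 21/115
  pi_C = 10/23

Verification (pi * P):
  44/115*3/4 + 21/115*3/8 + 10/23*1/16 = 44/115 = pi_A  (ok)
  44/115*1/16 + 21/115*1/8 + 10/23*5/16 = 21/115 = pi_B  (ok)
  44/115*3/16 + 21/115*1/2 + 10/23*5/8 = 10/23 = pi_C  (ok)

Answer: 44/115 21/115 10/23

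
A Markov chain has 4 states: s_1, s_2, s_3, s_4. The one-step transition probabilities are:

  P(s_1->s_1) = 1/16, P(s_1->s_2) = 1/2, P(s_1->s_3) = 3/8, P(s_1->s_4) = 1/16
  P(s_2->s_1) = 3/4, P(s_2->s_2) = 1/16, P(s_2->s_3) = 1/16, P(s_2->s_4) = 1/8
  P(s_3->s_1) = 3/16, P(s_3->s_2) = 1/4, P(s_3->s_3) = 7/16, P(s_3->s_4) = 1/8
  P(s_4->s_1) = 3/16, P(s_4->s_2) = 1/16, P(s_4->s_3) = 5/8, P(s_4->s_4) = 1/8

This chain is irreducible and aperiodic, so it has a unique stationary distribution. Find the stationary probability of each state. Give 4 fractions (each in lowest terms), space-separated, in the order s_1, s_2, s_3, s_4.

Answer: 478/1623 415/1623 557/1623 173/1623

Derivation:
The stationary distribution satisfies pi = pi * P, i.e.:
  pi_s_1 = 1/16*pi_s_1 + 3/4*pi_s_2 + 3/16*pi_s_3 + 3/16*pi_s_4
  pi_s_2 = 1/2*pi_s_1 + 1/16*pi_s_2 + 1/4*pi_s_3 + 1/16*pi_s_4
  pi_s_3 = 3/8*pi_s_1 + 1/16*pi_s_2 + 7/16*pi_s_3 + 5/8*pi_s_4
  pi_s_4 = 1/16*pi_s_1 + 1/8*pi_s_2 + 1/8*pi_s_3 + 1/8*pi_s_4
with normalization: pi_s_1 + pi_s_2 + pi_s_3 + pi_s_4 = 1.

Using the first 3 balance equations plus normalization, the linear system A*pi = b is:
  [-15/16, 3/4, 3/16, 3/16] . pi = 0
  [1/2, -15/16, 1/4, 1/16] . pi = 0
  [3/8, 1/16, -9/16, 5/8] . pi = 0
  [1, 1, 1, 1] . pi = 1

Solving yields:
  pi_s_1 = 478/1623
  pi_s_2 = 415/1623
  pi_s_3 = 557/1623
  pi_s_4 = 173/1623

Verification (pi * P):
  478/1623*1/16 + 415/1623*3/4 + 557/1623*3/16 + 173/1623*3/16 = 478/1623 = pi_s_1  (ok)
  478/1623*1/2 + 415/1623*1/16 + 557/1623*1/4 + 173/1623*1/16 = 415/1623 = pi_s_2  (ok)
  478/1623*3/8 + 415/1623*1/16 + 557/1623*7/16 + 173/1623*5/8 = 557/1623 = pi_s_3  (ok)
  478/1623*1/16 + 415/1623*1/8 + 557/1623*1/8 + 173/1623*1/8 = 173/1623 = pi_s_4  (ok)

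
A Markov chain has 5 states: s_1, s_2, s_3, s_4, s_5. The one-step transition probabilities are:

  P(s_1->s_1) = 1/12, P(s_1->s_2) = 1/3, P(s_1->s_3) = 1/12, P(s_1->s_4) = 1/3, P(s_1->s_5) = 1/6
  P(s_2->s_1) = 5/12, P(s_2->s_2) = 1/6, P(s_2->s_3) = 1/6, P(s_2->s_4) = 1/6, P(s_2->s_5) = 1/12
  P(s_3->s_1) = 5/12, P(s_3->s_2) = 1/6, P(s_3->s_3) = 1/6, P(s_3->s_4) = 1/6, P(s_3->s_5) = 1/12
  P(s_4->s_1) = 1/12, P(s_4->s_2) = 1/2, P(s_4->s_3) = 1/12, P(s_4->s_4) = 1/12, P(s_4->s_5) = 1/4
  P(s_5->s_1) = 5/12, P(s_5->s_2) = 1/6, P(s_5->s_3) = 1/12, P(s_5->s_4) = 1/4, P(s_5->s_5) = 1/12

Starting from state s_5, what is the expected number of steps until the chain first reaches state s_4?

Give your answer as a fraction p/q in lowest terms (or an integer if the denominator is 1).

Answer: 704/175

Derivation:
Let h_i = expected steps to first reach s_4 from state i.
Boundary: h_s_4 = 0.
First-step equations for the other states:
  h_s_1 = 1 + 1/12*h_s_1 + 1/3*h_s_2 + 1/12*h_s_3 + 1/3*h_s_4 + 1/6*h_s_5
  h_s_2 = 1 + 5/12*h_s_1 + 1/6*h_s_2 + 1/6*h_s_3 + 1/6*h_s_4 + 1/12*h_s_5
  h_s_3 = 1 + 5/12*h_s_1 + 1/6*h_s_2 + 1/6*h_s_3 + 1/6*h_s_4 + 1/12*h_s_5
  h_s_5 = 1 + 5/12*h_s_1 + 1/6*h_s_2 + 1/12*h_s_3 + 1/4*h_s_4 + 1/12*h_s_5

Substituting h_s_4 = 0 and rearranging gives the linear system (I - Q) h = 1:
  [11/12, -1/3, -1/12, -1/6] . (h_s_1, h_s_2, h_s_3, h_s_5) = 1
  [-5/12, 5/6, -1/6, -1/12] . (h_s_1, h_s_2, h_s_3, h_s_5) = 1
  [-5/12, -1/6, 5/6, -1/12] . (h_s_1, h_s_2, h_s_3, h_s_5) = 1
  [-5/12, -1/6, -1/12, 11/12] . (h_s_1, h_s_2, h_s_3, h_s_5) = 1

Solving yields:
  h_s_1 = 668/175
  h_s_2 = 768/175
  h_s_3 = 768/175
  h_s_5 = 704/175

Starting state is s_5, so the expected hitting time is h_s_5 = 704/175.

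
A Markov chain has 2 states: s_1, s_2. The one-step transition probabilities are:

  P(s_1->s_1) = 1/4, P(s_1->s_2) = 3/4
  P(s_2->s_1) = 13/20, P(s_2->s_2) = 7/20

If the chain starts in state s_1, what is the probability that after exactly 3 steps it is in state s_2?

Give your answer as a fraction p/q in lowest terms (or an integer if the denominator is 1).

Answer: 57/100

Derivation:
Computing P^3 by repeated multiplication:
P^1 =
  s_1: [1/4, 3/4]
  s_2: [13/20, 7/20]
P^2 =
  s_1: [11/20, 9/20]
  s_2: [39/100, 61/100]
P^3 =
  s_1: [43/100, 57/100]
  s_2: [247/500, 253/500]

(P^3)[s_1 -> s_2] = 57/100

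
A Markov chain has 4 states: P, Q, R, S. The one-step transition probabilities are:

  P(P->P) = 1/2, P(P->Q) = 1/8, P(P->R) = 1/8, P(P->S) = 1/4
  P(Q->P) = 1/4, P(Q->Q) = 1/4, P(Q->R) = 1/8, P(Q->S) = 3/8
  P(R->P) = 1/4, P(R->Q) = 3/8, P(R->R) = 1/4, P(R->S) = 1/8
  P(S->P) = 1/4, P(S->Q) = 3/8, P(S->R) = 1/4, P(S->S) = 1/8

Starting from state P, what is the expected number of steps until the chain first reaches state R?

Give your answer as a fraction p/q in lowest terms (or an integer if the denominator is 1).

Answer: 122/19

Derivation:
Let h_i = expected steps to first reach R from state i.
Boundary: h_R = 0.
First-step equations for the other states:
  h_P = 1 + 1/2*h_P + 1/8*h_Q + 1/8*h_R + 1/4*h_S
  h_Q = 1 + 1/4*h_P + 1/4*h_Q + 1/8*h_R + 3/8*h_S
  h_S = 1 + 1/4*h_P + 3/8*h_Q + 1/4*h_R + 1/8*h_S

Substituting h_R = 0 and rearranging gives the linear system (I - Q) h = 1:
  [1/2, -1/8, -1/4] . (h_P, h_Q, h_S) = 1
  [-1/4, 3/4, -3/8] . (h_P, h_Q, h_S) = 1
  [-1/4, -3/8, 7/8] . (h_P, h_Q, h_S) = 1

Solving yields:
  h_P = 122/19
  h_Q = 120/19
  h_S = 108/19

Starting state is P, so the expected hitting time is h_P = 122/19.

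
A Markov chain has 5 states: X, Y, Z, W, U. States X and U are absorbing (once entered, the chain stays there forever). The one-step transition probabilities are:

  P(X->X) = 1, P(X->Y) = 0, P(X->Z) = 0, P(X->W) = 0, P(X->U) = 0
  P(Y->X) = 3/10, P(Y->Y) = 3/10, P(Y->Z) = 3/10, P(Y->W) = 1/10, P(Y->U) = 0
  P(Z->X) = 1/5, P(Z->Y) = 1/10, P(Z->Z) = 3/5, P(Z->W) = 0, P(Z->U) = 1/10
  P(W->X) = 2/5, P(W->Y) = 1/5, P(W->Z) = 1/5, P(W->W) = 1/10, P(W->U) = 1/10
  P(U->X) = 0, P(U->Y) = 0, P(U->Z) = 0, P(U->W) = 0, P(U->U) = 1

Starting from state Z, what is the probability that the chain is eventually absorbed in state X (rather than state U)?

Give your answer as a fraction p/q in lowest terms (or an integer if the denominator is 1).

Let a_i = P(absorbed in X | start in state i).
Boundary conditions: a_X = 1, a_U = 0.
For each transient state i, a_i = sum_j P(i->j) * a_j:
  a_Y = 3/10*a_X + 3/10*a_Y + 3/10*a_Z + 1/10*a_W + 0*a_U
  a_Z = 1/5*a_X + 1/10*a_Y + 3/5*a_Z + 0*a_W + 1/10*a_U
  a_W = 2/5*a_X + 1/5*a_Y + 1/5*a_Z + 1/10*a_W + 1/10*a_U

Substituting a_X = 1 and a_U = 0, rearrange to (I - Q) a = r where r[i] = P(i -> X):
  [7/10, -3/10, -1/10] . (a_Y, a_Z, a_W) = 3/10
  [-1/10, 2/5, 0] . (a_Y, a_Z, a_W) = 1/5
  [-1/5, -1/5, 9/10] . (a_Y, a_Z, a_W) = 2/5

Solving yields:
  a_Y = 182/215
  a_Z = 153/215
  a_W = 34/43

Starting state is Z, so the absorption probability is a_Z = 153/215.

Answer: 153/215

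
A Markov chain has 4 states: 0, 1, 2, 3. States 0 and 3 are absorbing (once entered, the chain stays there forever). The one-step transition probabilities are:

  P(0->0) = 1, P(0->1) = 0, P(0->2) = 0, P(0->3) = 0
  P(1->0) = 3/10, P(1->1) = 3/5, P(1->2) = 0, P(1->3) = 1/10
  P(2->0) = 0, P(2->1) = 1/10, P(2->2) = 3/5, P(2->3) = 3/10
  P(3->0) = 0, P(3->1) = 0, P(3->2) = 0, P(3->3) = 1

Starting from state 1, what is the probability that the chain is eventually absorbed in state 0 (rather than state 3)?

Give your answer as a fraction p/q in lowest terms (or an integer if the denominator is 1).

Let a_i = P(absorbed in 0 | start in state i).
Boundary conditions: a_0 = 1, a_3 = 0.
For each transient state i, a_i = sum_j P(i->j) * a_j:
  a_1 = 3/10*a_0 + 3/5*a_1 + 0*a_2 + 1/10*a_3
  a_2 = 0*a_0 + 1/10*a_1 + 3/5*a_2 + 3/10*a_3

Substituting a_0 = 1 and a_3 = 0, rearrange to (I - Q) a = r where r[i] = P(i -> 0):
  [2/5, 0] . (a_1, a_2) = 3/10
  [-1/10, 2/5] . (a_1, a_2) = 0

Solving yields:
  a_1 = 3/4
  a_2 = 3/16

Starting state is 1, so the absorption probability is a_1 = 3/4.

Answer: 3/4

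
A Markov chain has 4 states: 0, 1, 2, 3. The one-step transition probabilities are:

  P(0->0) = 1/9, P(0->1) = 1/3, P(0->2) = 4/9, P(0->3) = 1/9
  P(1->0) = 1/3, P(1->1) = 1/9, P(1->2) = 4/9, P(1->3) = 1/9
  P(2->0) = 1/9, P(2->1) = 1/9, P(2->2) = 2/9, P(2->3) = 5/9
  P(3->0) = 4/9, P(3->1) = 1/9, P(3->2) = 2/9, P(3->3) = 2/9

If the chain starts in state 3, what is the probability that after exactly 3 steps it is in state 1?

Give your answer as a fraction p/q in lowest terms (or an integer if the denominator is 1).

Answer: 115/729

Derivation:
Computing P^3 by repeated multiplication:
P^1 =
  0: [1/9, 1/3, 4/9, 1/9]
  1: [1/3, 1/9, 4/9, 1/9]
  2: [1/9, 1/9, 2/9, 5/9]
  3: [4/9, 1/9, 2/9, 2/9]
P^2 =
  0: [2/9, 11/81, 26/81, 26/81]
  1: [14/81, 5/27, 26/81, 26/81]
  2: [26/81, 11/81, 22/81, 22/81]
  3: [17/81, 17/81, 28/81, 19/81]
P^3 =
  0: [181/729, 13/81, 220/729, 211/729]
  1: [7/27, 109/729, 220/729, 211/729]
  2: [169/729, 133/729, 236/729, 191/729]
  3: [172/729, 115/729, 230/729, 212/729]

(P^3)[3 -> 1] = 115/729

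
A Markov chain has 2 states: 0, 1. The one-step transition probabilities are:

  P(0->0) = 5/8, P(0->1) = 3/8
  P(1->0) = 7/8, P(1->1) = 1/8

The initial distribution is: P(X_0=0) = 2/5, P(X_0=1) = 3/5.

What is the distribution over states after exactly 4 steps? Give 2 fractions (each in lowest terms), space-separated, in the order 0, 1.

Answer: 1789/2560 771/2560

Derivation:
Propagating the distribution step by step (d_{t+1} = d_t * P):
d_0 = (0=2/5, 1=3/5)
  d_1[0] = 2/5*5/8 + 3/5*7/8 = 31/40
  d_1[1] = 2/5*3/8 + 3/5*1/8 = 9/40
d_1 = (0=31/40, 1=9/40)
  d_2[0] = 31/40*5/8 + 9/40*7/8 = 109/160
  d_2[1] = 31/40*3/8 + 9/40*1/8 = 51/160
d_2 = (0=109/160, 1=51/160)
  d_3[0] = 109/160*5/8 + 51/160*7/8 = 451/640
  d_3[1] = 109/160*3/8 + 51/160*1/8 = 189/640
d_3 = (0=451/640, 1=189/640)
  d_4[0] = 451/640*5/8 + 189/640*7/8 = 1789/2560
  d_4[1] = 451/640*3/8 + 189/640*1/8 = 771/2560
d_4 = (0=1789/2560, 1=771/2560)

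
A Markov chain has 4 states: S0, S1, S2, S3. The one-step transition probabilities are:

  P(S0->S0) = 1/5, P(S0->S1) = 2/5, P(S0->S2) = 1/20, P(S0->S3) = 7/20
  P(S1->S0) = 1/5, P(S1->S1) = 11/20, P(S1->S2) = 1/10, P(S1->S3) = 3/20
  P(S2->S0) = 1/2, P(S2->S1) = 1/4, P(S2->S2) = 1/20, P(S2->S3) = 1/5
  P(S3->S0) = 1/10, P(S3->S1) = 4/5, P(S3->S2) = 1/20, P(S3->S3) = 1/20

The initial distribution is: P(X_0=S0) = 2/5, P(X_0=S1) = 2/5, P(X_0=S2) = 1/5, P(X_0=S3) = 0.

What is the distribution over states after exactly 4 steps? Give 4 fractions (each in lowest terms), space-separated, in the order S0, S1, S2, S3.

Answer: 82307/400000 431969/800000 2471/32000 70821/400000

Derivation:
Propagating the distribution step by step (d_{t+1} = d_t * P):
d_0 = (S0=2/5, S1=2/5, S2=1/5, S3=0)
  d_1[S0] = 2/5*1/5 + 2/5*1/5 + 1/5*1/2 + 0*1/10 = 13/50
  d_1[S1] = 2/5*2/5 + 2/5*11/20 + 1/5*1/4 + 0*4/5 = 43/100
  d_1[S2] = 2/5*1/20 + 2/5*1/10 + 1/5*1/20 + 0*1/20 = 7/100
  d_1[S3] = 2/5*7/20 + 2/5*3/20 + 1/5*1/5 + 0*1/20 = 6/25
d_1 = (S0=13/50, S1=43/100, S2=7/100, S3=6/25)
  d_2[S0] = 13/50*1/5 + 43/100*1/5 + 7/100*1/2 + 6/25*1/10 = 197/1000
  d_2[S1] = 13/50*2/5 + 43/100*11/20 + 7/100*1/4 + 6/25*4/5 = 11/20
  d_2[S2] = 13/50*1/20 + 43/100*1/10 + 7/100*1/20 + 6/25*1/20 = 143/2000
  d_2[S3] = 13/50*7/20 + 43/100*3/20 + 7/100*1/5 + 6/25*1/20 = 363/2000
d_2 = (S0=197/1000, S1=11/20, S2=143/2000, S3=363/2000)
  d_3[S0] = 197/1000*1/5 + 11/20*1/5 + 143/2000*1/2 + 363/2000*1/10 = 2033/10000
  d_3[S1] = 197/1000*2/5 + 11/20*11/20 + 143/2000*1/4 + 363/2000*4/5 = 871/1600
  d_3[S2] = 197/1000*1/20 + 11/20*1/10 + 143/2000*1/20 + 363/2000*1/20 = 31/400
  d_3[S3] = 197/1000*7/20 + 11/20*3/20 + 143/2000*1/5 + 363/2000*1/20 = 6993/40000
d_3 = (S0=2033/10000, S1=871/1600, S2=31/400, S3=6993/40000)
  d_4[S0] = 2033/10000*1/5 + 871/1600*1/5 + 31/400*1/2 + 6993/40000*1/10 = 82307/400000
  d_4[S1] = 2033/10000*2/5 + 871/1600*11/20 + 31/400*1/4 + 6993/40000*4/5 = 431969/800000
  d_4[S2] = 2033/10000*1/20 + 871/1600*1/10 + 31/400*1/20 + 6993/40000*1/20 = 2471/32000
  d_4[S3] = 2033/10000*7/20 + 871/1600*3/20 + 31/400*1/5 + 6993/40000*1/20 = 70821/400000
d_4 = (S0=82307/400000, S1=431969/800000, S2=2471/32000, S3=70821/400000)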